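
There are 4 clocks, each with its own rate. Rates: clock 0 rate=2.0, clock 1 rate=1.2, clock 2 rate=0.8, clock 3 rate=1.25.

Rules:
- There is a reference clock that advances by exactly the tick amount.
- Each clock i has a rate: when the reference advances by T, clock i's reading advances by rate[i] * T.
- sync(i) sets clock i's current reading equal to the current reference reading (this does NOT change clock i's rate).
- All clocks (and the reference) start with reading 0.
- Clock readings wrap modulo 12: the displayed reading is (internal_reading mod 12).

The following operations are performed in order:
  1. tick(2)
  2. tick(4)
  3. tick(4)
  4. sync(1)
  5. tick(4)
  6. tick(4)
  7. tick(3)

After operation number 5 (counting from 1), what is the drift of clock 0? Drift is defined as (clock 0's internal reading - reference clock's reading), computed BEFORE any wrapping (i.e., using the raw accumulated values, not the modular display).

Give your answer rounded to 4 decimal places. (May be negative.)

Answer: 14.0000

Derivation:
After op 1 tick(2): ref=2.0000 raw=[4.0000 2.4000 1.6000 2.5000]
After op 2 tick(4): ref=6.0000 raw=[12.0000 7.2000 4.8000 7.5000]
After op 3 tick(4): ref=10.0000 raw=[20.0000 12.0000 8.0000 12.5000]
After op 4 sync(1): ref=10.0000 raw=[20.0000 10.0000 8.0000 12.5000]
After op 5 tick(4): ref=14.0000 raw=[28.0000 14.8000 11.2000 17.5000]
Drift of clock 0 after op 5: 28.0000 - 14.0000 = 14.0000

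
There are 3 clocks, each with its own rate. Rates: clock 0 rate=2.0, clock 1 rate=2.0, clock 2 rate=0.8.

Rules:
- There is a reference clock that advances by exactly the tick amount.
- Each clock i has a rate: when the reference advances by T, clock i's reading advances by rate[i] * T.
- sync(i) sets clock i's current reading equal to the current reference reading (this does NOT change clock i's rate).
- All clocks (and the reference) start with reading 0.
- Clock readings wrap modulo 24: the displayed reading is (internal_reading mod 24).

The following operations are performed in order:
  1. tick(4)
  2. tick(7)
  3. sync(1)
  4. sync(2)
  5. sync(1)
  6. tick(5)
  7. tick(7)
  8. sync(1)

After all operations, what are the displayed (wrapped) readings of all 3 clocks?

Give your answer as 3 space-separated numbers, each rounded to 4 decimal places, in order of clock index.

Answer: 22.0000 23.0000 20.6000

Derivation:
After op 1 tick(4): ref=4.0000 raw=[8.0000 8.0000 3.2000]
After op 2 tick(7): ref=11.0000 raw=[22.0000 22.0000 8.8000]
After op 3 sync(1): ref=11.0000 raw=[22.0000 11.0000 8.8000]
After op 4 sync(2): ref=11.0000 raw=[22.0000 11.0000 11.0000]
After op 5 sync(1): ref=11.0000 raw=[22.0000 11.0000 11.0000]
After op 6 tick(5): ref=16.0000 raw=[32.0000 21.0000 15.0000]
After op 7 tick(7): ref=23.0000 raw=[46.0000 35.0000 20.6000]
After op 8 sync(1): ref=23.0000 raw=[46.0000 23.0000 20.6000]
Wrap final raw readings (mod 24): 46.0000 mod 24 = 22.0000; 23.0000 mod 24 = 23.0000; 20.6000 mod 24 = 20.6000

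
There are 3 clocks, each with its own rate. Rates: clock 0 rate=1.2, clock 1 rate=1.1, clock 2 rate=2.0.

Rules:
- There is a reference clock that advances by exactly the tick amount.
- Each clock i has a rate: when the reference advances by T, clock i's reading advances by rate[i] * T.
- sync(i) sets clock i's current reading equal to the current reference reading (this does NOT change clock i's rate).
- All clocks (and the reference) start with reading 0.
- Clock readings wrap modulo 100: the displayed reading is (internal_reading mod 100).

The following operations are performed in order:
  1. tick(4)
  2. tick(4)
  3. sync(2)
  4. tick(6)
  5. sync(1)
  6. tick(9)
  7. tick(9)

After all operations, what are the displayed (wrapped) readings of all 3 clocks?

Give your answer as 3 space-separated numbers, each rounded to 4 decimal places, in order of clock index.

After op 1 tick(4): ref=4.0000 raw=[4.8000 4.4000 8.0000]
After op 2 tick(4): ref=8.0000 raw=[9.6000 8.8000 16.0000]
After op 3 sync(2): ref=8.0000 raw=[9.6000 8.8000 8.0000]
After op 4 tick(6): ref=14.0000 raw=[16.8000 15.4000 20.0000]
After op 5 sync(1): ref=14.0000 raw=[16.8000 14.0000 20.0000]
After op 6 tick(9): ref=23.0000 raw=[27.6000 23.9000 38.0000]
After op 7 tick(9): ref=32.0000 raw=[38.4000 33.8000 56.0000]
Wrap final raw readings (mod 100): 38.4000 mod 100 = 38.4000; 33.8000 mod 100 = 33.8000; 56.0000 mod 100 = 56.0000

Answer: 38.4000 33.8000 56.0000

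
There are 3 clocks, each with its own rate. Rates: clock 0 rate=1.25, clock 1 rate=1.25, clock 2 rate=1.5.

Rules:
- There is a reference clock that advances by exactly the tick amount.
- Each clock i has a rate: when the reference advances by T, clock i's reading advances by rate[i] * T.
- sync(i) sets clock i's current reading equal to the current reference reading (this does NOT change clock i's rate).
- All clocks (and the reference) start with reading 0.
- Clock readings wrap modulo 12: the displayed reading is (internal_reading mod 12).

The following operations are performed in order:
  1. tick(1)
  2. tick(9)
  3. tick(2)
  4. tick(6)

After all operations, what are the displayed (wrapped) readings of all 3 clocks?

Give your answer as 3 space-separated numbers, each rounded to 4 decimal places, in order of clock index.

Answer: 10.5000 10.5000 3.0000

Derivation:
After op 1 tick(1): ref=1.0000 raw=[1.2500 1.2500 1.5000]
After op 2 tick(9): ref=10.0000 raw=[12.5000 12.5000 15.0000]
After op 3 tick(2): ref=12.0000 raw=[15.0000 15.0000 18.0000]
After op 4 tick(6): ref=18.0000 raw=[22.5000 22.5000 27.0000]
Wrap final raw readings (mod 12): 22.5000 mod 12 = 10.5000; 22.5000 mod 12 = 10.5000; 27.0000 mod 12 = 3.0000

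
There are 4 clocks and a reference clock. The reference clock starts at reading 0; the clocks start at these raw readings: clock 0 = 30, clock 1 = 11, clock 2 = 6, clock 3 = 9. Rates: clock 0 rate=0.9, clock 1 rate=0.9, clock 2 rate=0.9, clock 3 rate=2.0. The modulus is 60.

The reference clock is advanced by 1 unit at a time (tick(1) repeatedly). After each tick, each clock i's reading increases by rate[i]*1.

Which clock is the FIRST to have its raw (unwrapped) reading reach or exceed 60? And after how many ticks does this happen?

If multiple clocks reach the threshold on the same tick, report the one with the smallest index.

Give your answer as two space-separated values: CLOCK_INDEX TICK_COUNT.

clock 0: start=30, rate=0.9, needs 60-30 = 30; ticks = ceil(30/0.9) = ceil(33.3333) = 34; reading at tick 34 = 30 + 0.9*34 = 60.6000
clock 1: start=11, rate=0.9, needs 60-11 = 49; ticks = ceil(49/0.9) = ceil(54.4444) = 55; reading at tick 55 = 11 + 0.9*55 = 60.5000
clock 2: start=6, rate=0.9, needs 60-6 = 54; ticks = ceil(54/0.9) = ceil(60.0000) = 60; reading at tick 60 = 6 + 0.9*60 = 60.0000
clock 3: start=9, rate=2.0, needs 60-9 = 51; ticks = ceil(51/2.0) = ceil(25.5000) = 26; reading at tick 26 = 9 + 2.0*26 = 61.0000
Minimum tick count = 26; winners = [3]; smallest index = 3

Answer: 3 26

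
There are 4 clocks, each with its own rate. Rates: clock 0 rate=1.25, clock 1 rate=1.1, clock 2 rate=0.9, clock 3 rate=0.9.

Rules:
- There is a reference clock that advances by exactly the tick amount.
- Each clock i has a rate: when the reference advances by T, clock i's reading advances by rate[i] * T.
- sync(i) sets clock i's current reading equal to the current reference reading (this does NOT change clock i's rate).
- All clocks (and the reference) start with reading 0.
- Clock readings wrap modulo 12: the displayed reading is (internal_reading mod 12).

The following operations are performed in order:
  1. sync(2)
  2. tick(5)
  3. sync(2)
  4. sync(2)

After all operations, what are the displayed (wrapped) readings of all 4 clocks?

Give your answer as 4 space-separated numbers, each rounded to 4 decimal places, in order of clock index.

After op 1 sync(2): ref=0.0000 raw=[0.0000 0.0000 0.0000 0.0000]
After op 2 tick(5): ref=5.0000 raw=[6.2500 5.5000 4.5000 4.5000]
After op 3 sync(2): ref=5.0000 raw=[6.2500 5.5000 5.0000 4.5000]
After op 4 sync(2): ref=5.0000 raw=[6.2500 5.5000 5.0000 4.5000]
Wrap final raw readings (mod 12): 6.2500 mod 12 = 6.2500; 5.5000 mod 12 = 5.5000; 5.0000 mod 12 = 5.0000; 4.5000 mod 12 = 4.5000

Answer: 6.2500 5.5000 5.0000 4.5000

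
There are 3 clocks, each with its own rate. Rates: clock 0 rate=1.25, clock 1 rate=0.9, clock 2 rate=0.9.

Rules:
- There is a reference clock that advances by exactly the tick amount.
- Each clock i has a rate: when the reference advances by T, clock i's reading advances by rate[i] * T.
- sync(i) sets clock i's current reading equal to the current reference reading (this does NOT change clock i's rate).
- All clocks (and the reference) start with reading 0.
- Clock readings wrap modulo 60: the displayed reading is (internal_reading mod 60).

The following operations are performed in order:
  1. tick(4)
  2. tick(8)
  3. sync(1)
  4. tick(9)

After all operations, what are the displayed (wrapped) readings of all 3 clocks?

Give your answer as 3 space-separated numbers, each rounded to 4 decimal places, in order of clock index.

After op 1 tick(4): ref=4.0000 raw=[5.0000 3.6000 3.6000]
After op 2 tick(8): ref=12.0000 raw=[15.0000 10.8000 10.8000]
After op 3 sync(1): ref=12.0000 raw=[15.0000 12.0000 10.8000]
After op 4 tick(9): ref=21.0000 raw=[26.2500 20.1000 18.9000]
Wrap final raw readings (mod 60): 26.2500 mod 60 = 26.2500; 20.1000 mod 60 = 20.1000; 18.9000 mod 60 = 18.9000

Answer: 26.2500 20.1000 18.9000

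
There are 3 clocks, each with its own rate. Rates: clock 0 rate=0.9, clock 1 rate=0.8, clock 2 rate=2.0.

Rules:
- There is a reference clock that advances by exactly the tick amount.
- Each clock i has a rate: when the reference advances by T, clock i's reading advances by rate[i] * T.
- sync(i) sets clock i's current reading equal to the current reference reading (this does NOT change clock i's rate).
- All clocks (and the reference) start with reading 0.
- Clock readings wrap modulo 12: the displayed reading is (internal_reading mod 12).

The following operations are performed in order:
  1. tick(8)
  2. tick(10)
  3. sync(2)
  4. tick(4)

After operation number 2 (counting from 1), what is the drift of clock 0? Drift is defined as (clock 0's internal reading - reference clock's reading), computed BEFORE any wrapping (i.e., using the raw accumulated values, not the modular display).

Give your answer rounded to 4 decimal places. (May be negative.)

After op 1 tick(8): ref=8.0000 raw=[7.2000 6.4000 16.0000]
After op 2 tick(10): ref=18.0000 raw=[16.2000 14.4000 36.0000]
Drift of clock 0 after op 2: 16.2000 - 18.0000 = -1.8000

Answer: -1.8000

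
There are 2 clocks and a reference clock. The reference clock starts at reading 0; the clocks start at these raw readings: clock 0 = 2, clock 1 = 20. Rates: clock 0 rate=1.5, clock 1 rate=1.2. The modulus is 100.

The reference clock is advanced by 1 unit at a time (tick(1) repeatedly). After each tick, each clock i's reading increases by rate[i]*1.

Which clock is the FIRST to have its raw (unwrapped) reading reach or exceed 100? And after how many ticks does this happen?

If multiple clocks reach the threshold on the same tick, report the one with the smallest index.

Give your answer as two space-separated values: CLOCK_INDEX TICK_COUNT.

Answer: 0 66

Derivation:
clock 0: start=2, rate=1.5, needs 100-2 = 98; ticks = ceil(98/1.5) = ceil(65.3333) = 66; reading at tick 66 = 2 + 1.5*66 = 101.0000
clock 1: start=20, rate=1.2, needs 100-20 = 80; ticks = ceil(80/1.2) = ceil(66.6667) = 67; reading at tick 67 = 20 + 1.2*67 = 100.4000
Minimum tick count = 66; winners = [0]; smallest index = 0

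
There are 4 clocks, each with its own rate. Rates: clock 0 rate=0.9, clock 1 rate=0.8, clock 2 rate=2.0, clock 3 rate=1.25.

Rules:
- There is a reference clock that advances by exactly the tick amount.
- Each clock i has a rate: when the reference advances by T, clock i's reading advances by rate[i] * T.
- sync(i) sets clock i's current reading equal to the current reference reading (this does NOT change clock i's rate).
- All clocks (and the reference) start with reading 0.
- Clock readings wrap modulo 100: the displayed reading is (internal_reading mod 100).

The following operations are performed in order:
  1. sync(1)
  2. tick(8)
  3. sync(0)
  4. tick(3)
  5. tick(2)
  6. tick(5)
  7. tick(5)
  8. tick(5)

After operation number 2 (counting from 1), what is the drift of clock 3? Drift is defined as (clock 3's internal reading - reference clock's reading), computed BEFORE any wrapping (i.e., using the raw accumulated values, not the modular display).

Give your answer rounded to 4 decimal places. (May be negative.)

Answer: 2.0000

Derivation:
After op 1 sync(1): ref=0.0000 raw=[0.0000 0.0000 0.0000 0.0000]
After op 2 tick(8): ref=8.0000 raw=[7.2000 6.4000 16.0000 10.0000]
Drift of clock 3 after op 2: 10.0000 - 8.0000 = 2.0000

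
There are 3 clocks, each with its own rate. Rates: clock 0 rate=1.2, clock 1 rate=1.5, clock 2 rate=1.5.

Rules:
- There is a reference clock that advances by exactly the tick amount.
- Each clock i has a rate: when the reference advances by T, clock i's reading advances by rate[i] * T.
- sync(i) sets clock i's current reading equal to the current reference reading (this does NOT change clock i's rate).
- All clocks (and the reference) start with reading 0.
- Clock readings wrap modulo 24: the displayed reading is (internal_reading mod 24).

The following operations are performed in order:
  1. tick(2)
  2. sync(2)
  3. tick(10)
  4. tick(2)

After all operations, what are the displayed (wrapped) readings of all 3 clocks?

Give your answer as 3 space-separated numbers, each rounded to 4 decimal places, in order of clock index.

After op 1 tick(2): ref=2.0000 raw=[2.4000 3.0000 3.0000]
After op 2 sync(2): ref=2.0000 raw=[2.4000 3.0000 2.0000]
After op 3 tick(10): ref=12.0000 raw=[14.4000 18.0000 17.0000]
After op 4 tick(2): ref=14.0000 raw=[16.8000 21.0000 20.0000]
Wrap final raw readings (mod 24): 16.8000 mod 24 = 16.8000; 21.0000 mod 24 = 21.0000; 20.0000 mod 24 = 20.0000

Answer: 16.8000 21.0000 20.0000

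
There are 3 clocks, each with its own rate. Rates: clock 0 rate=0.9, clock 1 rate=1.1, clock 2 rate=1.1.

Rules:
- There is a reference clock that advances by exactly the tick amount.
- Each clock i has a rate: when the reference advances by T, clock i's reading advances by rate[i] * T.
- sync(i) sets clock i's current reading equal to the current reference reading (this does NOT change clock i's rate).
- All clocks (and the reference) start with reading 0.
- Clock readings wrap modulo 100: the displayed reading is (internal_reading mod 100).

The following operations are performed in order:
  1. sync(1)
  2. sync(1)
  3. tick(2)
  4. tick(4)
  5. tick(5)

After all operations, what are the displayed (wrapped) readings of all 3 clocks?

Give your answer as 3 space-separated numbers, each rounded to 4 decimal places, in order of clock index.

Answer: 9.9000 12.1000 12.1000

Derivation:
After op 1 sync(1): ref=0.0000 raw=[0.0000 0.0000 0.0000]
After op 2 sync(1): ref=0.0000 raw=[0.0000 0.0000 0.0000]
After op 3 tick(2): ref=2.0000 raw=[1.8000 2.2000 2.2000]
After op 4 tick(4): ref=6.0000 raw=[5.4000 6.6000 6.6000]
After op 5 tick(5): ref=11.0000 raw=[9.9000 12.1000 12.1000]
Wrap final raw readings (mod 100): 9.9000 mod 100 = 9.9000; 12.1000 mod 100 = 12.1000; 12.1000 mod 100 = 12.1000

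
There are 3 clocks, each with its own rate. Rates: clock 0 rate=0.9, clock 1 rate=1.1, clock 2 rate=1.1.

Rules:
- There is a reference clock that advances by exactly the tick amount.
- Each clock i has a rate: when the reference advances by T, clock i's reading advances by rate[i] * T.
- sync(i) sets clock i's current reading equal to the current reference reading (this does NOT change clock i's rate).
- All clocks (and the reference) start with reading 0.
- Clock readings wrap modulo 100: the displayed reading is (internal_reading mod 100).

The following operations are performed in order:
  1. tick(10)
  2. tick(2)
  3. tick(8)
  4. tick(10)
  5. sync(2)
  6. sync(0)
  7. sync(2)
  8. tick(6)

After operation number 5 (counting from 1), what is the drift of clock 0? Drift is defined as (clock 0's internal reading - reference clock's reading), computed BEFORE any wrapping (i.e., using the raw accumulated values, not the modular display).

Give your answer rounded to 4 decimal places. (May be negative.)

Answer: -3.0000

Derivation:
After op 1 tick(10): ref=10.0000 raw=[9.0000 11.0000 11.0000]
After op 2 tick(2): ref=12.0000 raw=[10.8000 13.2000 13.2000]
After op 3 tick(8): ref=20.0000 raw=[18.0000 22.0000 22.0000]
After op 4 tick(10): ref=30.0000 raw=[27.0000 33.0000 33.0000]
After op 5 sync(2): ref=30.0000 raw=[27.0000 33.0000 30.0000]
Drift of clock 0 after op 5: 27.0000 - 30.0000 = -3.0000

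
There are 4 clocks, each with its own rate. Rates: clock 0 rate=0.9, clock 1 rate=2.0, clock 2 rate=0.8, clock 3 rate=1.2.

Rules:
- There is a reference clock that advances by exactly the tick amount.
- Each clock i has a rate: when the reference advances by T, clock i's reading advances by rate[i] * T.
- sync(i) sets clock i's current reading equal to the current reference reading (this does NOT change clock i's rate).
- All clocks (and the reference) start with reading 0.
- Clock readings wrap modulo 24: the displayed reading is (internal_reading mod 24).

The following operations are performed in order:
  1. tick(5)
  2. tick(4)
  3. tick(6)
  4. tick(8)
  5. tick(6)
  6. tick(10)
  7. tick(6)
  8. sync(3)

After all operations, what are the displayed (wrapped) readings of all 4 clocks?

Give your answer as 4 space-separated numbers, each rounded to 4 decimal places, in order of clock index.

After op 1 tick(5): ref=5.0000 raw=[4.5000 10.0000 4.0000 6.0000]
After op 2 tick(4): ref=9.0000 raw=[8.1000 18.0000 7.2000 10.8000]
After op 3 tick(6): ref=15.0000 raw=[13.5000 30.0000 12.0000 18.0000]
After op 4 tick(8): ref=23.0000 raw=[20.7000 46.0000 18.4000 27.6000]
After op 5 tick(6): ref=29.0000 raw=[26.1000 58.0000 23.2000 34.8000]
After op 6 tick(10): ref=39.0000 raw=[35.1000 78.0000 31.2000 46.8000]
After op 7 tick(6): ref=45.0000 raw=[40.5000 90.0000 36.0000 54.0000]
After op 8 sync(3): ref=45.0000 raw=[40.5000 90.0000 36.0000 45.0000]
Wrap final raw readings (mod 24): 40.5000 mod 24 = 16.5000; 90.0000 mod 24 = 18.0000; 36.0000 mod 24 = 12.0000; 45.0000 mod 24 = 21.0000

Answer: 16.5000 18.0000 12.0000 21.0000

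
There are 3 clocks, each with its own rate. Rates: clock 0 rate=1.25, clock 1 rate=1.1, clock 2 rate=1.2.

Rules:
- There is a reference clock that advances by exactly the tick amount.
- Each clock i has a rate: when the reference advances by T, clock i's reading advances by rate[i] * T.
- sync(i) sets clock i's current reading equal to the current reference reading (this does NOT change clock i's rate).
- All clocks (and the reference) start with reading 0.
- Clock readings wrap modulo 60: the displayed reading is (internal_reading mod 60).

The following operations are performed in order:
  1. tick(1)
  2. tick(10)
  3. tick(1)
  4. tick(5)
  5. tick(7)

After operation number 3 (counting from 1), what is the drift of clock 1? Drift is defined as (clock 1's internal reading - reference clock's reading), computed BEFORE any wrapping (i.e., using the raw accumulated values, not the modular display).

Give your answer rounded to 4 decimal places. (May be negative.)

Answer: 1.2000

Derivation:
After op 1 tick(1): ref=1.0000 raw=[1.2500 1.1000 1.2000]
After op 2 tick(10): ref=11.0000 raw=[13.7500 12.1000 13.2000]
After op 3 tick(1): ref=12.0000 raw=[15.0000 13.2000 14.4000]
Drift of clock 1 after op 3: 13.2000 - 12.0000 = 1.2000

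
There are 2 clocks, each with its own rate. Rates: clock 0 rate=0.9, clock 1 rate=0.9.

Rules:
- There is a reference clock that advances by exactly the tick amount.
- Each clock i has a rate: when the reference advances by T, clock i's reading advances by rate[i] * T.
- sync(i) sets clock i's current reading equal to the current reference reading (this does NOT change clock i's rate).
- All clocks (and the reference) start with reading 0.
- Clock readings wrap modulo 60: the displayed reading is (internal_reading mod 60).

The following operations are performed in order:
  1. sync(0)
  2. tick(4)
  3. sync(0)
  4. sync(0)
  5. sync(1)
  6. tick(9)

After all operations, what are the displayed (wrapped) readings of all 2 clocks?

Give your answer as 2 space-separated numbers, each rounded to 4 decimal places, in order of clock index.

Answer: 12.1000 12.1000

Derivation:
After op 1 sync(0): ref=0.0000 raw=[0.0000 0.0000]
After op 2 tick(4): ref=4.0000 raw=[3.6000 3.6000]
After op 3 sync(0): ref=4.0000 raw=[4.0000 3.6000]
After op 4 sync(0): ref=4.0000 raw=[4.0000 3.6000]
After op 5 sync(1): ref=4.0000 raw=[4.0000 4.0000]
After op 6 tick(9): ref=13.0000 raw=[12.1000 12.1000]
Wrap final raw readings (mod 60): 12.1000 mod 60 = 12.1000; 12.1000 mod 60 = 12.1000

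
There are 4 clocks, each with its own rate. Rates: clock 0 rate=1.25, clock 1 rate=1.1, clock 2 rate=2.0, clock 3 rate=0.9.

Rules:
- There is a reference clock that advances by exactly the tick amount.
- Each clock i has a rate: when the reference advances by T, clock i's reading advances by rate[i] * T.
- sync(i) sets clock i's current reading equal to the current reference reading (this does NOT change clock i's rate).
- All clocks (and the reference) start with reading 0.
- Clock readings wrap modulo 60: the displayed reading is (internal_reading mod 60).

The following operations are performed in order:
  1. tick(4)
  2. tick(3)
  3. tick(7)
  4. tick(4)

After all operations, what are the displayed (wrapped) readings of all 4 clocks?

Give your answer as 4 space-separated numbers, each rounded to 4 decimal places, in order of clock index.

Answer: 22.5000 19.8000 36.0000 16.2000

Derivation:
After op 1 tick(4): ref=4.0000 raw=[5.0000 4.4000 8.0000 3.6000]
After op 2 tick(3): ref=7.0000 raw=[8.7500 7.7000 14.0000 6.3000]
After op 3 tick(7): ref=14.0000 raw=[17.5000 15.4000 28.0000 12.6000]
After op 4 tick(4): ref=18.0000 raw=[22.5000 19.8000 36.0000 16.2000]
Wrap final raw readings (mod 60): 22.5000 mod 60 = 22.5000; 19.8000 mod 60 = 19.8000; 36.0000 mod 60 = 36.0000; 16.2000 mod 60 = 16.2000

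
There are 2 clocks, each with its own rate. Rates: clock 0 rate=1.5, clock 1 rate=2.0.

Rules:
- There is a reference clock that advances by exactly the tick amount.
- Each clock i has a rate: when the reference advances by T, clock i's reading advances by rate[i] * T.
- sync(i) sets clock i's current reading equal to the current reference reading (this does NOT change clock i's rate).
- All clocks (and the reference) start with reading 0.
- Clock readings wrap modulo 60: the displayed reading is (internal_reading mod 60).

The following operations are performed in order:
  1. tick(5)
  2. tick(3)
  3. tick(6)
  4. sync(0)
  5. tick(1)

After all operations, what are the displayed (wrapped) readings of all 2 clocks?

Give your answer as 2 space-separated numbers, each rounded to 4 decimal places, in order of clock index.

After op 1 tick(5): ref=5.0000 raw=[7.5000 10.0000]
After op 2 tick(3): ref=8.0000 raw=[12.0000 16.0000]
After op 3 tick(6): ref=14.0000 raw=[21.0000 28.0000]
After op 4 sync(0): ref=14.0000 raw=[14.0000 28.0000]
After op 5 tick(1): ref=15.0000 raw=[15.5000 30.0000]
Wrap final raw readings (mod 60): 15.5000 mod 60 = 15.5000; 30.0000 mod 60 = 30.0000

Answer: 15.5000 30.0000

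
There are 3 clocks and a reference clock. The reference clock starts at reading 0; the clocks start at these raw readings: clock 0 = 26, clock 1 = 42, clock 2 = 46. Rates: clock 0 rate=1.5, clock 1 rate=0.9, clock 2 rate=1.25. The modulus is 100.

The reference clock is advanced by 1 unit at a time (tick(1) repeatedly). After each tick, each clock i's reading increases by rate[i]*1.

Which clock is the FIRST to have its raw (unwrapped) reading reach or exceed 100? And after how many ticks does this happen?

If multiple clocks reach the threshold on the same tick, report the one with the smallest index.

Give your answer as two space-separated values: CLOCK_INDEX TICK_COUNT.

Answer: 2 44

Derivation:
clock 0: start=26, rate=1.5, needs 100-26 = 74; ticks = ceil(74/1.5) = ceil(49.3333) = 50; reading at tick 50 = 26 + 1.5*50 = 101.0000
clock 1: start=42, rate=0.9, needs 100-42 = 58; ticks = ceil(58/0.9) = ceil(64.4444) = 65; reading at tick 65 = 42 + 0.9*65 = 100.5000
clock 2: start=46, rate=1.25, needs 100-46 = 54; ticks = ceil(54/1.25) = ceil(43.2000) = 44; reading at tick 44 = 46 + 1.25*44 = 101.0000
Minimum tick count = 44; winners = [2]; smallest index = 2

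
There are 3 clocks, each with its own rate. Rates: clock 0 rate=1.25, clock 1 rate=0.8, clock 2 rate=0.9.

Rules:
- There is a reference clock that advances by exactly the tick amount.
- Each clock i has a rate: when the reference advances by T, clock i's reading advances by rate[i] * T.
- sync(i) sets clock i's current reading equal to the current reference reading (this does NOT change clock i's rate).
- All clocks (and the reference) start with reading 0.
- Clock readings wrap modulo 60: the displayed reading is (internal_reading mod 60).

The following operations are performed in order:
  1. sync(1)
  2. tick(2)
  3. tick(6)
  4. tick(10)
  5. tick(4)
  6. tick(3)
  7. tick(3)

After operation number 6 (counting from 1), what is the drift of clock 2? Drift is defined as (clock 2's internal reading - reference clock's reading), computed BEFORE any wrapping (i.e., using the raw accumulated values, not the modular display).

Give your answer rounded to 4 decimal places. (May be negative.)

After op 1 sync(1): ref=0.0000 raw=[0.0000 0.0000 0.0000]
After op 2 tick(2): ref=2.0000 raw=[2.5000 1.6000 1.8000]
After op 3 tick(6): ref=8.0000 raw=[10.0000 6.4000 7.2000]
After op 4 tick(10): ref=18.0000 raw=[22.5000 14.4000 16.2000]
After op 5 tick(4): ref=22.0000 raw=[27.5000 17.6000 19.8000]
After op 6 tick(3): ref=25.0000 raw=[31.2500 20.0000 22.5000]
Drift of clock 2 after op 6: 22.5000 - 25.0000 = -2.5000

Answer: -2.5000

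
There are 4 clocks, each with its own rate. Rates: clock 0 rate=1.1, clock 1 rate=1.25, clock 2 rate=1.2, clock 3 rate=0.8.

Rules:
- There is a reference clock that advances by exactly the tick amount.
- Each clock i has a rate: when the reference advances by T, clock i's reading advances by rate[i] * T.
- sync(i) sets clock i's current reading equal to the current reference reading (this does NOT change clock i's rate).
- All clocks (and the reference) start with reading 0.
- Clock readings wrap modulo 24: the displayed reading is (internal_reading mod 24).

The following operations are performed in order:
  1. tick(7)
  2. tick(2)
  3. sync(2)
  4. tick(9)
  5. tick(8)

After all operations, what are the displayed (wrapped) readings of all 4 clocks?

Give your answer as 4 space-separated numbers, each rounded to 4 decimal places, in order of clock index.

Answer: 4.6000 8.5000 5.4000 20.8000

Derivation:
After op 1 tick(7): ref=7.0000 raw=[7.7000 8.7500 8.4000 5.6000]
After op 2 tick(2): ref=9.0000 raw=[9.9000 11.2500 10.8000 7.2000]
After op 3 sync(2): ref=9.0000 raw=[9.9000 11.2500 9.0000 7.2000]
After op 4 tick(9): ref=18.0000 raw=[19.8000 22.5000 19.8000 14.4000]
After op 5 tick(8): ref=26.0000 raw=[28.6000 32.5000 29.4000 20.8000]
Wrap final raw readings (mod 24): 28.6000 mod 24 = 4.6000; 32.5000 mod 24 = 8.5000; 29.4000 mod 24 = 5.4000; 20.8000 mod 24 = 20.8000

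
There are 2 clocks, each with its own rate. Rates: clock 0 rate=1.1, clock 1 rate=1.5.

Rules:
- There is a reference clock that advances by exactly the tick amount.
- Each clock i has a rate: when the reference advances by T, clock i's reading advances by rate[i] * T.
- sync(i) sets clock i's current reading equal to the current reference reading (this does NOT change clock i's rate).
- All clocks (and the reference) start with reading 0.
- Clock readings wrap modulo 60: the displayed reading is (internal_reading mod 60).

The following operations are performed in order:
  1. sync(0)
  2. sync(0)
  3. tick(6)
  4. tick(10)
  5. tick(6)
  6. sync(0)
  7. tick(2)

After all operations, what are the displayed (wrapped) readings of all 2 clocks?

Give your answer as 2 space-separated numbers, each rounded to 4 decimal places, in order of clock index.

After op 1 sync(0): ref=0.0000 raw=[0.0000 0.0000]
After op 2 sync(0): ref=0.0000 raw=[0.0000 0.0000]
After op 3 tick(6): ref=6.0000 raw=[6.6000 9.0000]
After op 4 tick(10): ref=16.0000 raw=[17.6000 24.0000]
After op 5 tick(6): ref=22.0000 raw=[24.2000 33.0000]
After op 6 sync(0): ref=22.0000 raw=[22.0000 33.0000]
After op 7 tick(2): ref=24.0000 raw=[24.2000 36.0000]
Wrap final raw readings (mod 60): 24.2000 mod 60 = 24.2000; 36.0000 mod 60 = 36.0000

Answer: 24.2000 36.0000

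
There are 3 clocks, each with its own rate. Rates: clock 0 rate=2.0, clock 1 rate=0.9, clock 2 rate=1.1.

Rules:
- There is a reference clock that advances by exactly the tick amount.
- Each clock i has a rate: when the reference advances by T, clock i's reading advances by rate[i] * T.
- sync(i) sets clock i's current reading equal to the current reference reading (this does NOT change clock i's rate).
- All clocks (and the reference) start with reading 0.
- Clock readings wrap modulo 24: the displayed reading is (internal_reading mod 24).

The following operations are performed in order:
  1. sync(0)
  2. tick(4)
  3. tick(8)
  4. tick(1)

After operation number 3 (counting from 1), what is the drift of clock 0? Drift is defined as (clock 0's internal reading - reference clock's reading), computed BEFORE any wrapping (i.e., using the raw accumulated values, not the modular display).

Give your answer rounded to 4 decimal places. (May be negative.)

After op 1 sync(0): ref=0.0000 raw=[0.0000 0.0000 0.0000]
After op 2 tick(4): ref=4.0000 raw=[8.0000 3.6000 4.4000]
After op 3 tick(8): ref=12.0000 raw=[24.0000 10.8000 13.2000]
Drift of clock 0 after op 3: 24.0000 - 12.0000 = 12.0000

Answer: 12.0000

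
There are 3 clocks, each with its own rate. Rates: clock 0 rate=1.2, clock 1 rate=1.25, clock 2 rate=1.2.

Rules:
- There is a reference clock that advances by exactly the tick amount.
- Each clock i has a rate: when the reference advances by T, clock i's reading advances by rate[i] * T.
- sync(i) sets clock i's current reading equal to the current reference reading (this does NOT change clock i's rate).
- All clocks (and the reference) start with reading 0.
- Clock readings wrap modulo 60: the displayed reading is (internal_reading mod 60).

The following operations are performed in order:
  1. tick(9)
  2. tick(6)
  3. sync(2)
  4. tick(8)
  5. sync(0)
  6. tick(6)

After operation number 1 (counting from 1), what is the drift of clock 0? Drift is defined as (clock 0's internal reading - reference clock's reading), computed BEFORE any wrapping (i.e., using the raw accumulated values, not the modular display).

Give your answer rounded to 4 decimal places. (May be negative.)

After op 1 tick(9): ref=9.0000 raw=[10.8000 11.2500 10.8000]
Drift of clock 0 after op 1: 10.8000 - 9.0000 = 1.8000

Answer: 1.8000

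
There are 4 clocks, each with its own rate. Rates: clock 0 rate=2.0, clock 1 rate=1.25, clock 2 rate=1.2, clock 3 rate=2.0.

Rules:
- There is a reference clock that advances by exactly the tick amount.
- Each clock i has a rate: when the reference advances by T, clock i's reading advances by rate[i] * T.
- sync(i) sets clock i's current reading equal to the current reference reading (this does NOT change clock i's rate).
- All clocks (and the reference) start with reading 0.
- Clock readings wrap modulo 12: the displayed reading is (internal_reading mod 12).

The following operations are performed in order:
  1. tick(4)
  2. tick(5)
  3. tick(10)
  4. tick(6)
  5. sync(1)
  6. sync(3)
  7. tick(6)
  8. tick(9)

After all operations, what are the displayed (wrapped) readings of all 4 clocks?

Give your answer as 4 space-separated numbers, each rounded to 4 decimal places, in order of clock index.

Answer: 8.0000 7.7500 0.0000 7.0000

Derivation:
After op 1 tick(4): ref=4.0000 raw=[8.0000 5.0000 4.8000 8.0000]
After op 2 tick(5): ref=9.0000 raw=[18.0000 11.2500 10.8000 18.0000]
After op 3 tick(10): ref=19.0000 raw=[38.0000 23.7500 22.8000 38.0000]
After op 4 tick(6): ref=25.0000 raw=[50.0000 31.2500 30.0000 50.0000]
After op 5 sync(1): ref=25.0000 raw=[50.0000 25.0000 30.0000 50.0000]
After op 6 sync(3): ref=25.0000 raw=[50.0000 25.0000 30.0000 25.0000]
After op 7 tick(6): ref=31.0000 raw=[62.0000 32.5000 37.2000 37.0000]
After op 8 tick(9): ref=40.0000 raw=[80.0000 43.7500 48.0000 55.0000]
Wrap final raw readings (mod 12): 80.0000 mod 12 = 8.0000; 43.7500 mod 12 = 7.7500; 48.0000 mod 12 = 0.0000; 55.0000 mod 12 = 7.0000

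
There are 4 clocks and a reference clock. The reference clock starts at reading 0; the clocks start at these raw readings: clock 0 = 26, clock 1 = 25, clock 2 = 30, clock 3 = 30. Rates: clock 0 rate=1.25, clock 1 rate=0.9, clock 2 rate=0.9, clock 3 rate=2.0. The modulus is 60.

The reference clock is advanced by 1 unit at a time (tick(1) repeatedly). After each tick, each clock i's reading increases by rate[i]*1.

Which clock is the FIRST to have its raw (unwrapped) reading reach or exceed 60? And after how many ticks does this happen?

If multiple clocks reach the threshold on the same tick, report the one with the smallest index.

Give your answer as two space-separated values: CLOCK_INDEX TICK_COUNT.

Answer: 3 15

Derivation:
clock 0: start=26, rate=1.25, needs 60-26 = 34; ticks = ceil(34/1.25) = ceil(27.2000) = 28; reading at tick 28 = 26 + 1.25*28 = 61.0000
clock 1: start=25, rate=0.9, needs 60-25 = 35; ticks = ceil(35/0.9) = ceil(38.8889) = 39; reading at tick 39 = 25 + 0.9*39 = 60.1000
clock 2: start=30, rate=0.9, needs 60-30 = 30; ticks = ceil(30/0.9) = ceil(33.3333) = 34; reading at tick 34 = 30 + 0.9*34 = 60.6000
clock 3: start=30, rate=2.0, needs 60-30 = 30; ticks = ceil(30/2.0) = ceil(15.0000) = 15; reading at tick 15 = 30 + 2.0*15 = 60.0000
Minimum tick count = 15; winners = [3]; smallest index = 3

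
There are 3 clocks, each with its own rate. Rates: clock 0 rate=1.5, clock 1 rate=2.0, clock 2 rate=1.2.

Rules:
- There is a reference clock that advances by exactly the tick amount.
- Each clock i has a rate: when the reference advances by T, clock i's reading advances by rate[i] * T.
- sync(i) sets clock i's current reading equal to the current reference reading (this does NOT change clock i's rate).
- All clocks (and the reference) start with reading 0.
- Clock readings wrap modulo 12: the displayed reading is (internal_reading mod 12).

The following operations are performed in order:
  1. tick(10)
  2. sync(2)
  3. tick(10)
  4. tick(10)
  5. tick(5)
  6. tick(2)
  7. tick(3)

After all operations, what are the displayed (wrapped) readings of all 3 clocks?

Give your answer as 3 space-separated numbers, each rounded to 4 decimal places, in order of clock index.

After op 1 tick(10): ref=10.0000 raw=[15.0000 20.0000 12.0000]
After op 2 sync(2): ref=10.0000 raw=[15.0000 20.0000 10.0000]
After op 3 tick(10): ref=20.0000 raw=[30.0000 40.0000 22.0000]
After op 4 tick(10): ref=30.0000 raw=[45.0000 60.0000 34.0000]
After op 5 tick(5): ref=35.0000 raw=[52.5000 70.0000 40.0000]
After op 6 tick(2): ref=37.0000 raw=[55.5000 74.0000 42.4000]
After op 7 tick(3): ref=40.0000 raw=[60.0000 80.0000 46.0000]
Wrap final raw readings (mod 12): 60.0000 mod 12 = 0.0000; 80.0000 mod 12 = 8.0000; 46.0000 mod 12 = 10.0000

Answer: 0.0000 8.0000 10.0000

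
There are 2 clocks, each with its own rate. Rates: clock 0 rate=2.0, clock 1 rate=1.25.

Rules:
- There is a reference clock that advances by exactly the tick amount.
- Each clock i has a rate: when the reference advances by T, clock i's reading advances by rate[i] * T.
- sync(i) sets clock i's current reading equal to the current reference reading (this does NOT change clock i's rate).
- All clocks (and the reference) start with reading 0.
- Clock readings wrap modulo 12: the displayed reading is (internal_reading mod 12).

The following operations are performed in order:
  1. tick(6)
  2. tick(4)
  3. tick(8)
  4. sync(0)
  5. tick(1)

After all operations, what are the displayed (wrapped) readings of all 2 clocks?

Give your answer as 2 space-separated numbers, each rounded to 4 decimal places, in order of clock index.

Answer: 8.0000 11.7500

Derivation:
After op 1 tick(6): ref=6.0000 raw=[12.0000 7.5000]
After op 2 tick(4): ref=10.0000 raw=[20.0000 12.5000]
After op 3 tick(8): ref=18.0000 raw=[36.0000 22.5000]
After op 4 sync(0): ref=18.0000 raw=[18.0000 22.5000]
After op 5 tick(1): ref=19.0000 raw=[20.0000 23.7500]
Wrap final raw readings (mod 12): 20.0000 mod 12 = 8.0000; 23.7500 mod 12 = 11.7500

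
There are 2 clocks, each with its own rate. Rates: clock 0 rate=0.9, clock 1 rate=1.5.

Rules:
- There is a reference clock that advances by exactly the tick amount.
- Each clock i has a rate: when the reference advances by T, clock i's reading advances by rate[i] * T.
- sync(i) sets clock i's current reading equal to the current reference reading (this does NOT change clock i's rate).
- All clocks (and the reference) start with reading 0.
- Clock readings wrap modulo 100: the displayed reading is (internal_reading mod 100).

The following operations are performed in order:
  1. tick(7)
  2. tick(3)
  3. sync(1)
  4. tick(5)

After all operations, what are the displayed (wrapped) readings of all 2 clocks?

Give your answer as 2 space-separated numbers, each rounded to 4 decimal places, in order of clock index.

After op 1 tick(7): ref=7.0000 raw=[6.3000 10.5000]
After op 2 tick(3): ref=10.0000 raw=[9.0000 15.0000]
After op 3 sync(1): ref=10.0000 raw=[9.0000 10.0000]
After op 4 tick(5): ref=15.0000 raw=[13.5000 17.5000]
Wrap final raw readings (mod 100): 13.5000 mod 100 = 13.5000; 17.5000 mod 100 = 17.5000

Answer: 13.5000 17.5000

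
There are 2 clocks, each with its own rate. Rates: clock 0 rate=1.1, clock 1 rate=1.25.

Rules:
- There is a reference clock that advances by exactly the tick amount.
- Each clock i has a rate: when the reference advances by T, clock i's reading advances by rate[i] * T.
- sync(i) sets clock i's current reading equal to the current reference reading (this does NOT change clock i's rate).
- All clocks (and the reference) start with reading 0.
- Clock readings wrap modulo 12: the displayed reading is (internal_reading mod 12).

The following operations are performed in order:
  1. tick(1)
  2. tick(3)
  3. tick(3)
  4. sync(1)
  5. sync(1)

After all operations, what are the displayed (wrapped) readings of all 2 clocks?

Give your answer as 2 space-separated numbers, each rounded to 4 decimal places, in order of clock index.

After op 1 tick(1): ref=1.0000 raw=[1.1000 1.2500]
After op 2 tick(3): ref=4.0000 raw=[4.4000 5.0000]
After op 3 tick(3): ref=7.0000 raw=[7.7000 8.7500]
After op 4 sync(1): ref=7.0000 raw=[7.7000 7.0000]
After op 5 sync(1): ref=7.0000 raw=[7.7000 7.0000]
Wrap final raw readings (mod 12): 7.7000 mod 12 = 7.7000; 7.0000 mod 12 = 7.0000

Answer: 7.7000 7.0000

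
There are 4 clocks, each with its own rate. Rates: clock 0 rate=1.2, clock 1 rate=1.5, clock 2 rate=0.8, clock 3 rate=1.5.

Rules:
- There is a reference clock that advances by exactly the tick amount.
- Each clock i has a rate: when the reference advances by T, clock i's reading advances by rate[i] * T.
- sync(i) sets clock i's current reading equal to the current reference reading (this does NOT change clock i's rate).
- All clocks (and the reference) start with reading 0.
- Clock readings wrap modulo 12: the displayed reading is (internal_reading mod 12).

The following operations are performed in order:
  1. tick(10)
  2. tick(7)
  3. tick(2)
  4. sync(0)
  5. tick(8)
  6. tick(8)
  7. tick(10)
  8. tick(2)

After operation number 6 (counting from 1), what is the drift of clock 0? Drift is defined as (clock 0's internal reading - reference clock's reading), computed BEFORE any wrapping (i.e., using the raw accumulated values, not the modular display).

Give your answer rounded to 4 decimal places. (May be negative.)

Answer: 3.2000

Derivation:
After op 1 tick(10): ref=10.0000 raw=[12.0000 15.0000 8.0000 15.0000]
After op 2 tick(7): ref=17.0000 raw=[20.4000 25.5000 13.6000 25.5000]
After op 3 tick(2): ref=19.0000 raw=[22.8000 28.5000 15.2000 28.5000]
After op 4 sync(0): ref=19.0000 raw=[19.0000 28.5000 15.2000 28.5000]
After op 5 tick(8): ref=27.0000 raw=[28.6000 40.5000 21.6000 40.5000]
After op 6 tick(8): ref=35.0000 raw=[38.2000 52.5000 28.0000 52.5000]
Drift of clock 0 after op 6: 38.2000 - 35.0000 = 3.2000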